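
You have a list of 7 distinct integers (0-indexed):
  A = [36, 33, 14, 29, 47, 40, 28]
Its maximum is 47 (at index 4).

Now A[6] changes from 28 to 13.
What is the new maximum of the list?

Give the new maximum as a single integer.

Answer: 47

Derivation:
Old max = 47 (at index 4)
Change: A[6] 28 -> 13
Changed element was NOT the old max.
  New max = max(old_max, new_val) = max(47, 13) = 47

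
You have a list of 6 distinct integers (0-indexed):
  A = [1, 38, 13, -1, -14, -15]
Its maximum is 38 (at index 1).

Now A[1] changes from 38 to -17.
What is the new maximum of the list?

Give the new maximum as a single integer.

Old max = 38 (at index 1)
Change: A[1] 38 -> -17
Changed element WAS the max -> may need rescan.
  Max of remaining elements: 13
  New max = max(-17, 13) = 13

Answer: 13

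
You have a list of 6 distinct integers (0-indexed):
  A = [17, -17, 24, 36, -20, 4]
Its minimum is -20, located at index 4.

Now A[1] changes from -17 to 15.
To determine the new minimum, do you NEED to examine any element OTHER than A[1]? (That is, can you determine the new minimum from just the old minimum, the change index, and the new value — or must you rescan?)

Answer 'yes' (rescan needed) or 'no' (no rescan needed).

Answer: no

Derivation:
Old min = -20 at index 4
Change at index 1: -17 -> 15
Index 1 was NOT the min. New min = min(-20, 15). No rescan of other elements needed.
Needs rescan: no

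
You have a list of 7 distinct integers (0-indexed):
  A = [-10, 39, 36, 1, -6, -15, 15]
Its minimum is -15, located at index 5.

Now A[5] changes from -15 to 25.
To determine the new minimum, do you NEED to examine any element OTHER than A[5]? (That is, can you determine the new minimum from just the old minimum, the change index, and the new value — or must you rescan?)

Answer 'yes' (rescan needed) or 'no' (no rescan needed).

Answer: yes

Derivation:
Old min = -15 at index 5
Change at index 5: -15 -> 25
Index 5 WAS the min and new value 25 > old min -15. Must rescan other elements to find the new min.
Needs rescan: yes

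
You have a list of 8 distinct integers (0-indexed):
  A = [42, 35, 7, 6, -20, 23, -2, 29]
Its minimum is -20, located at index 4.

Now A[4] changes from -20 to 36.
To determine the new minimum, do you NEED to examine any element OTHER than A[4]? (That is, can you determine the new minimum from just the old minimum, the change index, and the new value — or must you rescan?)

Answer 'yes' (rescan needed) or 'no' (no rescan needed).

Old min = -20 at index 4
Change at index 4: -20 -> 36
Index 4 WAS the min and new value 36 > old min -20. Must rescan other elements to find the new min.
Needs rescan: yes

Answer: yes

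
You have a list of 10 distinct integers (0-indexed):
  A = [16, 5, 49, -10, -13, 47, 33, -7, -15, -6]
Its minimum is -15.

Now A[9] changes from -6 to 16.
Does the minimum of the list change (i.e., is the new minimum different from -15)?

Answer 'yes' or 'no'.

Old min = -15
Change: A[9] -6 -> 16
Changed element was NOT the min; min changes only if 16 < -15.
New min = -15; changed? no

Answer: no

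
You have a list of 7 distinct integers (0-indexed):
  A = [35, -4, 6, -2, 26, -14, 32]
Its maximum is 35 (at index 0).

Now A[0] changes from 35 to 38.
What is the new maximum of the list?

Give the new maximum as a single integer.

Old max = 35 (at index 0)
Change: A[0] 35 -> 38
Changed element WAS the max -> may need rescan.
  Max of remaining elements: 32
  New max = max(38, 32) = 38

Answer: 38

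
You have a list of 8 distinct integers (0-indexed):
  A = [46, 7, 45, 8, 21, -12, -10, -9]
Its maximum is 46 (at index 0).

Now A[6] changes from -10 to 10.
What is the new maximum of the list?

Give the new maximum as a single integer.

Answer: 46

Derivation:
Old max = 46 (at index 0)
Change: A[6] -10 -> 10
Changed element was NOT the old max.
  New max = max(old_max, new_val) = max(46, 10) = 46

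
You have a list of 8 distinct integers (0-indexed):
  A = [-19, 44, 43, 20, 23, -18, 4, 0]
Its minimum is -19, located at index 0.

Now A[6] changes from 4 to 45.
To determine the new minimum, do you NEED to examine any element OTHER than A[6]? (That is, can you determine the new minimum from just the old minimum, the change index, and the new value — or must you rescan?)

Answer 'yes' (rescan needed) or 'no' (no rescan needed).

Answer: no

Derivation:
Old min = -19 at index 0
Change at index 6: 4 -> 45
Index 6 was NOT the min. New min = min(-19, 45). No rescan of other elements needed.
Needs rescan: no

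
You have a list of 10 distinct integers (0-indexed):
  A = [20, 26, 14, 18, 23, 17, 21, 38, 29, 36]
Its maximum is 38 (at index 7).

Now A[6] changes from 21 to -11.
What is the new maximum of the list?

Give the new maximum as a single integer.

Answer: 38

Derivation:
Old max = 38 (at index 7)
Change: A[6] 21 -> -11
Changed element was NOT the old max.
  New max = max(old_max, new_val) = max(38, -11) = 38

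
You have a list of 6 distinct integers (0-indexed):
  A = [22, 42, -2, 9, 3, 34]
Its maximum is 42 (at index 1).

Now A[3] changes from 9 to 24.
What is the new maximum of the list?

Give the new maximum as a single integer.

Answer: 42

Derivation:
Old max = 42 (at index 1)
Change: A[3] 9 -> 24
Changed element was NOT the old max.
  New max = max(old_max, new_val) = max(42, 24) = 42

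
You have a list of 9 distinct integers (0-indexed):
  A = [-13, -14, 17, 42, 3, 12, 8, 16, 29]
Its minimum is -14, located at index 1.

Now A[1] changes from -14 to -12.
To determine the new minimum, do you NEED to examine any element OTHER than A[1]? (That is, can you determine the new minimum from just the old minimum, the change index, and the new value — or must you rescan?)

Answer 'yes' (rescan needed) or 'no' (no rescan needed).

Answer: yes

Derivation:
Old min = -14 at index 1
Change at index 1: -14 -> -12
Index 1 WAS the min and new value -12 > old min -14. Must rescan other elements to find the new min.
Needs rescan: yes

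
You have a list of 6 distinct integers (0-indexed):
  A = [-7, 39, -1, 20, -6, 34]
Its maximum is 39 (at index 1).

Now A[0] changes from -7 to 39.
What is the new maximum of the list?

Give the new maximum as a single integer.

Answer: 39

Derivation:
Old max = 39 (at index 1)
Change: A[0] -7 -> 39
Changed element was NOT the old max.
  New max = max(old_max, new_val) = max(39, 39) = 39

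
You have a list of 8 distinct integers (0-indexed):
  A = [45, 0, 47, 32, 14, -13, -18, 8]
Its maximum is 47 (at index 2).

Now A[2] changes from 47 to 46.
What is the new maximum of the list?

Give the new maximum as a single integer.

Old max = 47 (at index 2)
Change: A[2] 47 -> 46
Changed element WAS the max -> may need rescan.
  Max of remaining elements: 45
  New max = max(46, 45) = 46

Answer: 46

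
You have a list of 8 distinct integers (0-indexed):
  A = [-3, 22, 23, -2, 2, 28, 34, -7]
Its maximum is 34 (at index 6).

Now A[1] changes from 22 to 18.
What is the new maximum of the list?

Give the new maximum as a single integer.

Old max = 34 (at index 6)
Change: A[1] 22 -> 18
Changed element was NOT the old max.
  New max = max(old_max, new_val) = max(34, 18) = 34

Answer: 34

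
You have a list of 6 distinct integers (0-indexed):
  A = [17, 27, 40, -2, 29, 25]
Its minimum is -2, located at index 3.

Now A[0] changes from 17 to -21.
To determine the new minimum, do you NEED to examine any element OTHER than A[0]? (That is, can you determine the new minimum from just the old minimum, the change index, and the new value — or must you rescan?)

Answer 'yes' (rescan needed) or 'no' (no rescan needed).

Answer: no

Derivation:
Old min = -2 at index 3
Change at index 0: 17 -> -21
Index 0 was NOT the min. New min = min(-2, -21). No rescan of other elements needed.
Needs rescan: no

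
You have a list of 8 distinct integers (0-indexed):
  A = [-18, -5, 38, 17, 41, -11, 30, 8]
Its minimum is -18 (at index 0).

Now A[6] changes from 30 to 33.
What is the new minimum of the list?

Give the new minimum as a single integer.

Answer: -18

Derivation:
Old min = -18 (at index 0)
Change: A[6] 30 -> 33
Changed element was NOT the old min.
  New min = min(old_min, new_val) = min(-18, 33) = -18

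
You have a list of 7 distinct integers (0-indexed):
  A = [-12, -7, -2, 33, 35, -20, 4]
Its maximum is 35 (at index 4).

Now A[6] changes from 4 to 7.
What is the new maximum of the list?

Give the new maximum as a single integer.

Old max = 35 (at index 4)
Change: A[6] 4 -> 7
Changed element was NOT the old max.
  New max = max(old_max, new_val) = max(35, 7) = 35

Answer: 35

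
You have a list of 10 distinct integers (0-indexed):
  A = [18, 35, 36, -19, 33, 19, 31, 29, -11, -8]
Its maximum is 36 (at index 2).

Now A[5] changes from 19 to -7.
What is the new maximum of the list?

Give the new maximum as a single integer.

Old max = 36 (at index 2)
Change: A[5] 19 -> -7
Changed element was NOT the old max.
  New max = max(old_max, new_val) = max(36, -7) = 36

Answer: 36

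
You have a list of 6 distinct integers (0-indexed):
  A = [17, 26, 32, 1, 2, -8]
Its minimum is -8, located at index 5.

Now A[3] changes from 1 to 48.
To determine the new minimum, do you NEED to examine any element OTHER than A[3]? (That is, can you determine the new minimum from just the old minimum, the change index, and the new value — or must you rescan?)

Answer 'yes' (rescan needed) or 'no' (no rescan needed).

Answer: no

Derivation:
Old min = -8 at index 5
Change at index 3: 1 -> 48
Index 3 was NOT the min. New min = min(-8, 48). No rescan of other elements needed.
Needs rescan: no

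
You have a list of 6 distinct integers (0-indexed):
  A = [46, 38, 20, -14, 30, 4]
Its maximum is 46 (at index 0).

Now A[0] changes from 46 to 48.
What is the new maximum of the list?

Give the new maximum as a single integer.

Answer: 48

Derivation:
Old max = 46 (at index 0)
Change: A[0] 46 -> 48
Changed element WAS the max -> may need rescan.
  Max of remaining elements: 38
  New max = max(48, 38) = 48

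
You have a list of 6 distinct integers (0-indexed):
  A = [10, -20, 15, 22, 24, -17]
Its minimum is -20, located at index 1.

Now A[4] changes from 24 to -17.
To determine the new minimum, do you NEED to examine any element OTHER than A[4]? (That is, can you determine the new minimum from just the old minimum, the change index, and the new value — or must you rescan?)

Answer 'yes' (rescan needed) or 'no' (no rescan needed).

Answer: no

Derivation:
Old min = -20 at index 1
Change at index 4: 24 -> -17
Index 4 was NOT the min. New min = min(-20, -17). No rescan of other elements needed.
Needs rescan: no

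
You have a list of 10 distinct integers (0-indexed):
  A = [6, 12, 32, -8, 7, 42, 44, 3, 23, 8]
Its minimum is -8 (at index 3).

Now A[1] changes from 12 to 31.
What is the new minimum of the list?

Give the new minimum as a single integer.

Old min = -8 (at index 3)
Change: A[1] 12 -> 31
Changed element was NOT the old min.
  New min = min(old_min, new_val) = min(-8, 31) = -8

Answer: -8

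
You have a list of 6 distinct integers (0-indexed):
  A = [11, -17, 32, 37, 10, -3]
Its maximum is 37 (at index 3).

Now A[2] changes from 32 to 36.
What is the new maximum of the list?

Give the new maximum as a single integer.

Old max = 37 (at index 3)
Change: A[2] 32 -> 36
Changed element was NOT the old max.
  New max = max(old_max, new_val) = max(37, 36) = 37

Answer: 37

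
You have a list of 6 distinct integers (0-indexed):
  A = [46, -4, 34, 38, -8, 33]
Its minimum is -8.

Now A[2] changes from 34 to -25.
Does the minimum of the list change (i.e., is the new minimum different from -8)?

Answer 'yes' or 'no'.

Answer: yes

Derivation:
Old min = -8
Change: A[2] 34 -> -25
Changed element was NOT the min; min changes only if -25 < -8.
New min = -25; changed? yes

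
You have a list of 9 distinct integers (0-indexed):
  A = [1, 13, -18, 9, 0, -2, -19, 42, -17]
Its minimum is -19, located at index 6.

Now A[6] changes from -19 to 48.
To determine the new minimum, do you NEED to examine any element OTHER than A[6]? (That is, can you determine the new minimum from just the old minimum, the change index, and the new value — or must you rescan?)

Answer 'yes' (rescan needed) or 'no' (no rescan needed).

Answer: yes

Derivation:
Old min = -19 at index 6
Change at index 6: -19 -> 48
Index 6 WAS the min and new value 48 > old min -19. Must rescan other elements to find the new min.
Needs rescan: yes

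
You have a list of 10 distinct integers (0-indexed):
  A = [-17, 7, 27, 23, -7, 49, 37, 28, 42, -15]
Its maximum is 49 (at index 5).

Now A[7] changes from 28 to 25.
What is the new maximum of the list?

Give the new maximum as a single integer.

Old max = 49 (at index 5)
Change: A[7] 28 -> 25
Changed element was NOT the old max.
  New max = max(old_max, new_val) = max(49, 25) = 49

Answer: 49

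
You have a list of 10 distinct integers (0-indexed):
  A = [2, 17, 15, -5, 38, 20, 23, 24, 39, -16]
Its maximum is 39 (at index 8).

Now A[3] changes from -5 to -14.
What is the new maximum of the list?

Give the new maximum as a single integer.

Answer: 39

Derivation:
Old max = 39 (at index 8)
Change: A[3] -5 -> -14
Changed element was NOT the old max.
  New max = max(old_max, new_val) = max(39, -14) = 39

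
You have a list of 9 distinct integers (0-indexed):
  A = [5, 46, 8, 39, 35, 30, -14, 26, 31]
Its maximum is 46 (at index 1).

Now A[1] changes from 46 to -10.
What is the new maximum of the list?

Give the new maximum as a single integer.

Old max = 46 (at index 1)
Change: A[1] 46 -> -10
Changed element WAS the max -> may need rescan.
  Max of remaining elements: 39
  New max = max(-10, 39) = 39

Answer: 39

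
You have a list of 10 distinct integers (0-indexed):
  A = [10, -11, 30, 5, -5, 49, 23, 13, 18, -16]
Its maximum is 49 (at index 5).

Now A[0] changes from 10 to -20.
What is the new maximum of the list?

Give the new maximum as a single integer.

Answer: 49

Derivation:
Old max = 49 (at index 5)
Change: A[0] 10 -> -20
Changed element was NOT the old max.
  New max = max(old_max, new_val) = max(49, -20) = 49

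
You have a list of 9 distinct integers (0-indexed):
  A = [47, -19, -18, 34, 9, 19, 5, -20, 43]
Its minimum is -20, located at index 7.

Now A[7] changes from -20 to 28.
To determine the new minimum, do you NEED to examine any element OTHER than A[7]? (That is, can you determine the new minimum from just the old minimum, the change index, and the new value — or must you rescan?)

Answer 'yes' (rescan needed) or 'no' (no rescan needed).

Old min = -20 at index 7
Change at index 7: -20 -> 28
Index 7 WAS the min and new value 28 > old min -20. Must rescan other elements to find the new min.
Needs rescan: yes

Answer: yes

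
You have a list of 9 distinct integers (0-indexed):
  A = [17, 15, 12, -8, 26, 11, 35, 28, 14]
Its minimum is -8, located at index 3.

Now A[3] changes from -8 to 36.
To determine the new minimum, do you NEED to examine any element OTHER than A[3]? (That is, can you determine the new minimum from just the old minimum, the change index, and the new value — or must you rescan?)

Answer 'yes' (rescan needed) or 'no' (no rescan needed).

Old min = -8 at index 3
Change at index 3: -8 -> 36
Index 3 WAS the min and new value 36 > old min -8. Must rescan other elements to find the new min.
Needs rescan: yes

Answer: yes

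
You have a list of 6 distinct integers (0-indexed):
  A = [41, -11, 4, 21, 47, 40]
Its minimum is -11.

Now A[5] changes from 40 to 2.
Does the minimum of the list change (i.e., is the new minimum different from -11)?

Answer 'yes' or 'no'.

Old min = -11
Change: A[5] 40 -> 2
Changed element was NOT the min; min changes only if 2 < -11.
New min = -11; changed? no

Answer: no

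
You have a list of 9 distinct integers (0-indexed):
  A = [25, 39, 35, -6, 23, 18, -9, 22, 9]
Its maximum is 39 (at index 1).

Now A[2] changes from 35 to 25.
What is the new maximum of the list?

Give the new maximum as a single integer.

Old max = 39 (at index 1)
Change: A[2] 35 -> 25
Changed element was NOT the old max.
  New max = max(old_max, new_val) = max(39, 25) = 39

Answer: 39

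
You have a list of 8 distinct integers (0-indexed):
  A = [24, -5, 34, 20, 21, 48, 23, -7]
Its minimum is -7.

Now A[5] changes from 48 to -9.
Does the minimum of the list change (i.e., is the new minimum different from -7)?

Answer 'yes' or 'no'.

Answer: yes

Derivation:
Old min = -7
Change: A[5] 48 -> -9
Changed element was NOT the min; min changes only if -9 < -7.
New min = -9; changed? yes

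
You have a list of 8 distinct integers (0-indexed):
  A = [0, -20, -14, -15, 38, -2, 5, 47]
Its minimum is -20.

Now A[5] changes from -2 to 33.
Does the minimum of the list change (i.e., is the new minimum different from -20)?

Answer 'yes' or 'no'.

Answer: no

Derivation:
Old min = -20
Change: A[5] -2 -> 33
Changed element was NOT the min; min changes only if 33 < -20.
New min = -20; changed? no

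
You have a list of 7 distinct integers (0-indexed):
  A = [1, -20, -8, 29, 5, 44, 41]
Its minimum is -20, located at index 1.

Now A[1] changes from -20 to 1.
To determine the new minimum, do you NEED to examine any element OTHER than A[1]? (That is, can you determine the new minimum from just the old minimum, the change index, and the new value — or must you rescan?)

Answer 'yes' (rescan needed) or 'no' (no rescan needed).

Answer: yes

Derivation:
Old min = -20 at index 1
Change at index 1: -20 -> 1
Index 1 WAS the min and new value 1 > old min -20. Must rescan other elements to find the new min.
Needs rescan: yes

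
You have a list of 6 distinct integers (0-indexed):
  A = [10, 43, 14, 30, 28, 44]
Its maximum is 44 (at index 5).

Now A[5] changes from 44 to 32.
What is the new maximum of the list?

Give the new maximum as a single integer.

Old max = 44 (at index 5)
Change: A[5] 44 -> 32
Changed element WAS the max -> may need rescan.
  Max of remaining elements: 43
  New max = max(32, 43) = 43

Answer: 43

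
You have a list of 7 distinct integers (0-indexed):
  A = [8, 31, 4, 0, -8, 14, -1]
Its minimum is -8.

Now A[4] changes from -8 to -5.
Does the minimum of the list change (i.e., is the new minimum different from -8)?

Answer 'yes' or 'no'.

Old min = -8
Change: A[4] -8 -> -5
Changed element was the min; new min must be rechecked.
New min = -5; changed? yes

Answer: yes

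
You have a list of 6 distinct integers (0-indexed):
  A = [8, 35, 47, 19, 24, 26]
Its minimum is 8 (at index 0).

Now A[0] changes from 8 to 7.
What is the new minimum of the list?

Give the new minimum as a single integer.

Answer: 7

Derivation:
Old min = 8 (at index 0)
Change: A[0] 8 -> 7
Changed element WAS the min. Need to check: is 7 still <= all others?
  Min of remaining elements: 19
  New min = min(7, 19) = 7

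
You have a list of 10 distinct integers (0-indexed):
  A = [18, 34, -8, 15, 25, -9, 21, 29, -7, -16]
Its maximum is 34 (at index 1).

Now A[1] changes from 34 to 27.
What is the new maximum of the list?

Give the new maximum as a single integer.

Old max = 34 (at index 1)
Change: A[1] 34 -> 27
Changed element WAS the max -> may need rescan.
  Max of remaining elements: 29
  New max = max(27, 29) = 29

Answer: 29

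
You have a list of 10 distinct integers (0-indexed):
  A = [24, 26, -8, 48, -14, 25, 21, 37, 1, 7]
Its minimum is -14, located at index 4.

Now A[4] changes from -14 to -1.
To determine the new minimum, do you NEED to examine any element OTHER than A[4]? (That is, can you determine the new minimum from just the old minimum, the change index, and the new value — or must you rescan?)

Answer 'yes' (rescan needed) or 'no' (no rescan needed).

Old min = -14 at index 4
Change at index 4: -14 -> -1
Index 4 WAS the min and new value -1 > old min -14. Must rescan other elements to find the new min.
Needs rescan: yes

Answer: yes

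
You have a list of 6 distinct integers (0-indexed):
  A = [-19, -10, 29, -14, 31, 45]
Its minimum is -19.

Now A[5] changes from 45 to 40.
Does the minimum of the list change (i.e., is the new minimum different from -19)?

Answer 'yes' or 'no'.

Answer: no

Derivation:
Old min = -19
Change: A[5] 45 -> 40
Changed element was NOT the min; min changes only if 40 < -19.
New min = -19; changed? no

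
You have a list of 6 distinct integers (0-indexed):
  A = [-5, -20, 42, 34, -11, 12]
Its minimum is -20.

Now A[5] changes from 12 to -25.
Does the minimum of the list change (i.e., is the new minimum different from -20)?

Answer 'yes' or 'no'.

Answer: yes

Derivation:
Old min = -20
Change: A[5] 12 -> -25
Changed element was NOT the min; min changes only if -25 < -20.
New min = -25; changed? yes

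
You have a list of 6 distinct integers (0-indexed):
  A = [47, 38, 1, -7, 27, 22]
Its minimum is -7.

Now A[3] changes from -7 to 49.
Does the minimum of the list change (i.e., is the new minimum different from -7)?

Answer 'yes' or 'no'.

Old min = -7
Change: A[3] -7 -> 49
Changed element was the min; new min must be rechecked.
New min = 1; changed? yes

Answer: yes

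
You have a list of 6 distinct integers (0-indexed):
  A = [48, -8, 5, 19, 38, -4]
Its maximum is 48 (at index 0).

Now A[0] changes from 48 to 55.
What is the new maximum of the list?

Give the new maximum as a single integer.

Answer: 55

Derivation:
Old max = 48 (at index 0)
Change: A[0] 48 -> 55
Changed element WAS the max -> may need rescan.
  Max of remaining elements: 38
  New max = max(55, 38) = 55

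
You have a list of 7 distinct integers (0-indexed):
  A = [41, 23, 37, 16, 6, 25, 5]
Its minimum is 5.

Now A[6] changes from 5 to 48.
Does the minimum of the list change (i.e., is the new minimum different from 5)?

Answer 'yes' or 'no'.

Old min = 5
Change: A[6] 5 -> 48
Changed element was the min; new min must be rechecked.
New min = 6; changed? yes

Answer: yes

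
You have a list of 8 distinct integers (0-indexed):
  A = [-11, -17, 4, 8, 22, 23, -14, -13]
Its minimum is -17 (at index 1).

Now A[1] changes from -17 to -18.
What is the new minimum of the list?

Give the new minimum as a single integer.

Old min = -17 (at index 1)
Change: A[1] -17 -> -18
Changed element WAS the min. Need to check: is -18 still <= all others?
  Min of remaining elements: -14
  New min = min(-18, -14) = -18

Answer: -18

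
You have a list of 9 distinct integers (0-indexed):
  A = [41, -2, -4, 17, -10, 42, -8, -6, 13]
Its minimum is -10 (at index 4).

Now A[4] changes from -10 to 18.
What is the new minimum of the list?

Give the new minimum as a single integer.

Old min = -10 (at index 4)
Change: A[4] -10 -> 18
Changed element WAS the min. Need to check: is 18 still <= all others?
  Min of remaining elements: -8
  New min = min(18, -8) = -8

Answer: -8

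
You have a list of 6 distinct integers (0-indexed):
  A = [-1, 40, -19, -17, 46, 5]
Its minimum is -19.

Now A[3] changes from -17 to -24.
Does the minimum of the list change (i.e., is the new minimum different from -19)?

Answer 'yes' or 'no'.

Old min = -19
Change: A[3] -17 -> -24
Changed element was NOT the min; min changes only if -24 < -19.
New min = -24; changed? yes

Answer: yes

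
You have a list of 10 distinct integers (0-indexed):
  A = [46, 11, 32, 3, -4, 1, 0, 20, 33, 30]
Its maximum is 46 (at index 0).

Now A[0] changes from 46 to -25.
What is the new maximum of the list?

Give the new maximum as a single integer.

Old max = 46 (at index 0)
Change: A[0] 46 -> -25
Changed element WAS the max -> may need rescan.
  Max of remaining elements: 33
  New max = max(-25, 33) = 33

Answer: 33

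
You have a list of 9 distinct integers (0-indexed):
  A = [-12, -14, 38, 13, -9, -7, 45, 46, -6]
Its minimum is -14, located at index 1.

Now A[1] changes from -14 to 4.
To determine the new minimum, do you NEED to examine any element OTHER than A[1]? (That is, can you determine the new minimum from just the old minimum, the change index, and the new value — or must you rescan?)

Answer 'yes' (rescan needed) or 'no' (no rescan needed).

Old min = -14 at index 1
Change at index 1: -14 -> 4
Index 1 WAS the min and new value 4 > old min -14. Must rescan other elements to find the new min.
Needs rescan: yes

Answer: yes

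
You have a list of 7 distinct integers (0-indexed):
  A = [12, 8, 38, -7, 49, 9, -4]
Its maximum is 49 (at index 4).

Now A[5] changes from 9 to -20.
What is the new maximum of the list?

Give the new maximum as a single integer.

Answer: 49

Derivation:
Old max = 49 (at index 4)
Change: A[5] 9 -> -20
Changed element was NOT the old max.
  New max = max(old_max, new_val) = max(49, -20) = 49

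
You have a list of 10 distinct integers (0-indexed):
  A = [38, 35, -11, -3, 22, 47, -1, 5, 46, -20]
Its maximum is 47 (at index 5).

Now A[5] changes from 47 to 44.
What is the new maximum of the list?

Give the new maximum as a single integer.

Answer: 46

Derivation:
Old max = 47 (at index 5)
Change: A[5] 47 -> 44
Changed element WAS the max -> may need rescan.
  Max of remaining elements: 46
  New max = max(44, 46) = 46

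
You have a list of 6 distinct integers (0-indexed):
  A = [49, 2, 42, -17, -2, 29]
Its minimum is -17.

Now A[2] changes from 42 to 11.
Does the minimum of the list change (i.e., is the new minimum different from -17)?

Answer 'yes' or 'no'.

Answer: no

Derivation:
Old min = -17
Change: A[2] 42 -> 11
Changed element was NOT the min; min changes only if 11 < -17.
New min = -17; changed? no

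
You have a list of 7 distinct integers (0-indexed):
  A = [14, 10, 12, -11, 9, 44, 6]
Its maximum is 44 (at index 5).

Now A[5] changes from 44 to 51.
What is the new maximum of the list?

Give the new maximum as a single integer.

Old max = 44 (at index 5)
Change: A[5] 44 -> 51
Changed element WAS the max -> may need rescan.
  Max of remaining elements: 14
  New max = max(51, 14) = 51

Answer: 51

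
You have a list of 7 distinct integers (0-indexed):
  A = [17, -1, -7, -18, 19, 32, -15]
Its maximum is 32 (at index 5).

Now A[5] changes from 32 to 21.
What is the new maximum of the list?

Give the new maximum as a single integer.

Answer: 21

Derivation:
Old max = 32 (at index 5)
Change: A[5] 32 -> 21
Changed element WAS the max -> may need rescan.
  Max of remaining elements: 19
  New max = max(21, 19) = 21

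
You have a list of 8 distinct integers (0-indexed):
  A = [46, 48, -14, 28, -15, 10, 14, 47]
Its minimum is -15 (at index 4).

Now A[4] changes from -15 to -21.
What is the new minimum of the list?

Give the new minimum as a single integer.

Answer: -21

Derivation:
Old min = -15 (at index 4)
Change: A[4] -15 -> -21
Changed element WAS the min. Need to check: is -21 still <= all others?
  Min of remaining elements: -14
  New min = min(-21, -14) = -21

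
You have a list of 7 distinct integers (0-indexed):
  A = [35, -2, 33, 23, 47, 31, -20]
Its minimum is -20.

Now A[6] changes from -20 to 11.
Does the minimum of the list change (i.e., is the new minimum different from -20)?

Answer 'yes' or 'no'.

Old min = -20
Change: A[6] -20 -> 11
Changed element was the min; new min must be rechecked.
New min = -2; changed? yes

Answer: yes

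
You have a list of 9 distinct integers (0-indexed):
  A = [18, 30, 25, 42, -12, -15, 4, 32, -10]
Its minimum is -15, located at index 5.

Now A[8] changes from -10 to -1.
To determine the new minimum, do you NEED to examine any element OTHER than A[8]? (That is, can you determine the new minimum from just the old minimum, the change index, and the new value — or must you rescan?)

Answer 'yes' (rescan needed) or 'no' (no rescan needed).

Answer: no

Derivation:
Old min = -15 at index 5
Change at index 8: -10 -> -1
Index 8 was NOT the min. New min = min(-15, -1). No rescan of other elements needed.
Needs rescan: no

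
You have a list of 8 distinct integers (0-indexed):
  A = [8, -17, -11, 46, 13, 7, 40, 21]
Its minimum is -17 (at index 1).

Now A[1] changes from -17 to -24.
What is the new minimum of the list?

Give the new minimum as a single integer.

Old min = -17 (at index 1)
Change: A[1] -17 -> -24
Changed element WAS the min. Need to check: is -24 still <= all others?
  Min of remaining elements: -11
  New min = min(-24, -11) = -24

Answer: -24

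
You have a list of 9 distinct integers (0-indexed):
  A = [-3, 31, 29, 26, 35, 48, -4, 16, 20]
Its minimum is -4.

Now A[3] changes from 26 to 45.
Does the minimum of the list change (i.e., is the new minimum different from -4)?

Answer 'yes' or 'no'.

Answer: no

Derivation:
Old min = -4
Change: A[3] 26 -> 45
Changed element was NOT the min; min changes only if 45 < -4.
New min = -4; changed? no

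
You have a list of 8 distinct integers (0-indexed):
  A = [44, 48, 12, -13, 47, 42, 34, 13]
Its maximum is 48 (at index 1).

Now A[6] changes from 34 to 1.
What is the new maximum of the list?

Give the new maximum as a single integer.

Old max = 48 (at index 1)
Change: A[6] 34 -> 1
Changed element was NOT the old max.
  New max = max(old_max, new_val) = max(48, 1) = 48

Answer: 48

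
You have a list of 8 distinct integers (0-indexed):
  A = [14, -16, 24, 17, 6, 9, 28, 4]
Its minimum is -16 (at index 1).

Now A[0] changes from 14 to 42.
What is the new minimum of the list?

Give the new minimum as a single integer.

Old min = -16 (at index 1)
Change: A[0] 14 -> 42
Changed element was NOT the old min.
  New min = min(old_min, new_val) = min(-16, 42) = -16

Answer: -16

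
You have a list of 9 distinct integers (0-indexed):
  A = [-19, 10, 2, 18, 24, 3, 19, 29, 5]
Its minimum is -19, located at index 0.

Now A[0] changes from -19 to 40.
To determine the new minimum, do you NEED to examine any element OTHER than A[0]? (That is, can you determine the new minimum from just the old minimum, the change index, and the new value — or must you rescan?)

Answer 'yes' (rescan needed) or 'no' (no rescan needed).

Answer: yes

Derivation:
Old min = -19 at index 0
Change at index 0: -19 -> 40
Index 0 WAS the min and new value 40 > old min -19. Must rescan other elements to find the new min.
Needs rescan: yes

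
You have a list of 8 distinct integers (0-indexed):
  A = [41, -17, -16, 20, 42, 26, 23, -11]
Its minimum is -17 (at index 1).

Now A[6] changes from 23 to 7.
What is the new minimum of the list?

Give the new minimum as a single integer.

Answer: -17

Derivation:
Old min = -17 (at index 1)
Change: A[6] 23 -> 7
Changed element was NOT the old min.
  New min = min(old_min, new_val) = min(-17, 7) = -17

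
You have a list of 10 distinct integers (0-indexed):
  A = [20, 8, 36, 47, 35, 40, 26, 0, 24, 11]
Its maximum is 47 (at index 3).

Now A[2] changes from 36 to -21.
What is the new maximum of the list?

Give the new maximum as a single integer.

Answer: 47

Derivation:
Old max = 47 (at index 3)
Change: A[2] 36 -> -21
Changed element was NOT the old max.
  New max = max(old_max, new_val) = max(47, -21) = 47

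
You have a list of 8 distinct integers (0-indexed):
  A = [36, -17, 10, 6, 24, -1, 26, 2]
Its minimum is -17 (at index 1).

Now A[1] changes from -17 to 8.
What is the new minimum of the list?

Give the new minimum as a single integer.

Answer: -1

Derivation:
Old min = -17 (at index 1)
Change: A[1] -17 -> 8
Changed element WAS the min. Need to check: is 8 still <= all others?
  Min of remaining elements: -1
  New min = min(8, -1) = -1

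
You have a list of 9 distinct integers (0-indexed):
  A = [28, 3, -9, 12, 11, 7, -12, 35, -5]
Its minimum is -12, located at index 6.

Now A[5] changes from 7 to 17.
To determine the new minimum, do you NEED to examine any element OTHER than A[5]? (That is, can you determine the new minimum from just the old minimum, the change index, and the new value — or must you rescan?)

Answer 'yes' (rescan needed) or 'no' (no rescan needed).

Answer: no

Derivation:
Old min = -12 at index 6
Change at index 5: 7 -> 17
Index 5 was NOT the min. New min = min(-12, 17). No rescan of other elements needed.
Needs rescan: no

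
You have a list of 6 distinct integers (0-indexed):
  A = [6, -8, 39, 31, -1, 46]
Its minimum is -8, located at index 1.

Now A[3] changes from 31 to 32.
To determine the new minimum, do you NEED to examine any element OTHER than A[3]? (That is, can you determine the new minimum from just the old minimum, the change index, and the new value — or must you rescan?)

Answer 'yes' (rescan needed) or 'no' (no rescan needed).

Answer: no

Derivation:
Old min = -8 at index 1
Change at index 3: 31 -> 32
Index 3 was NOT the min. New min = min(-8, 32). No rescan of other elements needed.
Needs rescan: no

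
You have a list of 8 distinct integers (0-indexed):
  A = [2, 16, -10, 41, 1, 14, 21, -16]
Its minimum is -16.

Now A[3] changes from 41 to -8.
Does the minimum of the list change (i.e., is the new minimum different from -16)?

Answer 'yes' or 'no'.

Old min = -16
Change: A[3] 41 -> -8
Changed element was NOT the min; min changes only if -8 < -16.
New min = -16; changed? no

Answer: no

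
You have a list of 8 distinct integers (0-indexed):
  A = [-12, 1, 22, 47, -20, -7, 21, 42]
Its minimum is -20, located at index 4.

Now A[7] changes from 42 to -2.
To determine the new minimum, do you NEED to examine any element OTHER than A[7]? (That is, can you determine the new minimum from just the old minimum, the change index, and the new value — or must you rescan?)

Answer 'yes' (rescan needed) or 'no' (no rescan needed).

Answer: no

Derivation:
Old min = -20 at index 4
Change at index 7: 42 -> -2
Index 7 was NOT the min. New min = min(-20, -2). No rescan of other elements needed.
Needs rescan: no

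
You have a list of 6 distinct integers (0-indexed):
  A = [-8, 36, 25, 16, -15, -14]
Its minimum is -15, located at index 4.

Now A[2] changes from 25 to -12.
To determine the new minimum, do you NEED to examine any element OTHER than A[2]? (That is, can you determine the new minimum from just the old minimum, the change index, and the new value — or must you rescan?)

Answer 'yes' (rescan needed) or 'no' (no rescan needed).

Answer: no

Derivation:
Old min = -15 at index 4
Change at index 2: 25 -> -12
Index 2 was NOT the min. New min = min(-15, -12). No rescan of other elements needed.
Needs rescan: no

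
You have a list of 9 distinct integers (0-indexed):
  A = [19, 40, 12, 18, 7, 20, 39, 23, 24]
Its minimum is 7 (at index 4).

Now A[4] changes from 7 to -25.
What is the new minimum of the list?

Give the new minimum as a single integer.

Old min = 7 (at index 4)
Change: A[4] 7 -> -25
Changed element WAS the min. Need to check: is -25 still <= all others?
  Min of remaining elements: 12
  New min = min(-25, 12) = -25

Answer: -25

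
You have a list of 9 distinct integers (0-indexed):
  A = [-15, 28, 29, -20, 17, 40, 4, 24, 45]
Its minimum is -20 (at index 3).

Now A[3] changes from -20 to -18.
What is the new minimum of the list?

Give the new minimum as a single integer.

Old min = -20 (at index 3)
Change: A[3] -20 -> -18
Changed element WAS the min. Need to check: is -18 still <= all others?
  Min of remaining elements: -15
  New min = min(-18, -15) = -18

Answer: -18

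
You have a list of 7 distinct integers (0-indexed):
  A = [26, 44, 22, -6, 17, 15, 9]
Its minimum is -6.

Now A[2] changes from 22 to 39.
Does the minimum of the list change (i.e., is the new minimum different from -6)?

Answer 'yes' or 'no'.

Answer: no

Derivation:
Old min = -6
Change: A[2] 22 -> 39
Changed element was NOT the min; min changes only if 39 < -6.
New min = -6; changed? no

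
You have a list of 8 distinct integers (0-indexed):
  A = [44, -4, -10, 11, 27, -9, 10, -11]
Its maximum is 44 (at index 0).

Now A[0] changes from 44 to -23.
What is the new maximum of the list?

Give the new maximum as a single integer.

Old max = 44 (at index 0)
Change: A[0] 44 -> -23
Changed element WAS the max -> may need rescan.
  Max of remaining elements: 27
  New max = max(-23, 27) = 27

Answer: 27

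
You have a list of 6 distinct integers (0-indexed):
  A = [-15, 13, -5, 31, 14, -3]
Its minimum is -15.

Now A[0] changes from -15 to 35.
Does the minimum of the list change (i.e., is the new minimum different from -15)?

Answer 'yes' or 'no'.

Answer: yes

Derivation:
Old min = -15
Change: A[0] -15 -> 35
Changed element was the min; new min must be rechecked.
New min = -5; changed? yes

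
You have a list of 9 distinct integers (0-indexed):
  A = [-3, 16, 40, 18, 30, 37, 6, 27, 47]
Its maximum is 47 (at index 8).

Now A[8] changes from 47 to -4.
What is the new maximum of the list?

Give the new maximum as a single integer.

Old max = 47 (at index 8)
Change: A[8] 47 -> -4
Changed element WAS the max -> may need rescan.
  Max of remaining elements: 40
  New max = max(-4, 40) = 40

Answer: 40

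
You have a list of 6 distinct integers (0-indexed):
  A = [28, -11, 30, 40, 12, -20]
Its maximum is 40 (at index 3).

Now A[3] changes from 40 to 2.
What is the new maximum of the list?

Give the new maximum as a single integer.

Old max = 40 (at index 3)
Change: A[3] 40 -> 2
Changed element WAS the max -> may need rescan.
  Max of remaining elements: 30
  New max = max(2, 30) = 30

Answer: 30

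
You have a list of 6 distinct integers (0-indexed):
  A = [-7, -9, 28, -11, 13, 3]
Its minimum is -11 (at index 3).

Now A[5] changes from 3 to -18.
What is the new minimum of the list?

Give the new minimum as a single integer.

Answer: -18

Derivation:
Old min = -11 (at index 3)
Change: A[5] 3 -> -18
Changed element was NOT the old min.
  New min = min(old_min, new_val) = min(-11, -18) = -18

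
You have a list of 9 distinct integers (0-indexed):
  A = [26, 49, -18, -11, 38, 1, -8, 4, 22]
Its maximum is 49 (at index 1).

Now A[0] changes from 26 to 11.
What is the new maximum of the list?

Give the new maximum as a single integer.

Answer: 49

Derivation:
Old max = 49 (at index 1)
Change: A[0] 26 -> 11
Changed element was NOT the old max.
  New max = max(old_max, new_val) = max(49, 11) = 49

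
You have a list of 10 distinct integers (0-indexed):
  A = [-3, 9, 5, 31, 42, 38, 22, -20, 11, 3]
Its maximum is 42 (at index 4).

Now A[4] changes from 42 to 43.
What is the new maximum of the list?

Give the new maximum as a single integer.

Old max = 42 (at index 4)
Change: A[4] 42 -> 43
Changed element WAS the max -> may need rescan.
  Max of remaining elements: 38
  New max = max(43, 38) = 43

Answer: 43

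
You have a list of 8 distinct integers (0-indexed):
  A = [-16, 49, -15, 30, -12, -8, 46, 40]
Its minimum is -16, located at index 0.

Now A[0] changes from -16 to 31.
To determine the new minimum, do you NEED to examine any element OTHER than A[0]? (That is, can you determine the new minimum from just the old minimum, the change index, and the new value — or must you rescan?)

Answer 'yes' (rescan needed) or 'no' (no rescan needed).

Old min = -16 at index 0
Change at index 0: -16 -> 31
Index 0 WAS the min and new value 31 > old min -16. Must rescan other elements to find the new min.
Needs rescan: yes

Answer: yes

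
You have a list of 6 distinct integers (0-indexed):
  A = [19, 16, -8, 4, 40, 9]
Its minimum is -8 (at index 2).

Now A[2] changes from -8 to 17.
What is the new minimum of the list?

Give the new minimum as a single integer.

Answer: 4

Derivation:
Old min = -8 (at index 2)
Change: A[2] -8 -> 17
Changed element WAS the min. Need to check: is 17 still <= all others?
  Min of remaining elements: 4
  New min = min(17, 4) = 4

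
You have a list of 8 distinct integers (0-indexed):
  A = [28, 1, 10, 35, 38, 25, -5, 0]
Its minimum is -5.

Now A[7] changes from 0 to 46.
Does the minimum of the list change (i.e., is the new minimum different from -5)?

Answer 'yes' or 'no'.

Old min = -5
Change: A[7] 0 -> 46
Changed element was NOT the min; min changes only if 46 < -5.
New min = -5; changed? no

Answer: no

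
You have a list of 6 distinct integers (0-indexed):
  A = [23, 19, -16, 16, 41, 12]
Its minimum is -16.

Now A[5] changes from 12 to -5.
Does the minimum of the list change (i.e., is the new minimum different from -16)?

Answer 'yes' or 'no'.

Old min = -16
Change: A[5] 12 -> -5
Changed element was NOT the min; min changes only if -5 < -16.
New min = -16; changed? no

Answer: no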